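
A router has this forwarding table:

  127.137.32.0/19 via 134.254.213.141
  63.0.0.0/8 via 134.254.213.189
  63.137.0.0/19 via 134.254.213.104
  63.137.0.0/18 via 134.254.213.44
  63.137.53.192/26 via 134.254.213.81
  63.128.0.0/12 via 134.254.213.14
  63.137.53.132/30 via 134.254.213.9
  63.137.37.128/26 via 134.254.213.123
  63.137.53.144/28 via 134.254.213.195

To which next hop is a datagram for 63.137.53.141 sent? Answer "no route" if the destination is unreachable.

Routes whose prefix contains 63.137.53.141:
  63.0.0.0/8 (63.0.0.0 - 63.255.255.255) -> 134.254.213.189
  63.128.0.0/12 (63.128.0.0 - 63.143.255.255) -> 134.254.213.14
  63.137.0.0/18 (63.137.0.0 - 63.137.63.255) -> 134.254.213.44
More-specific entries that do NOT match:
  63.137.53.132/30 (63.137.53.132 - 63.137.53.135) does not contain 63.137.53.141
  63.137.53.144/28 (63.137.53.144 - 63.137.53.159) does not contain 63.137.53.141
  63.137.53.192/26 (63.137.53.192 - 63.137.53.255) does not contain 63.137.53.141
  63.137.37.128/26 (63.137.37.128 - 63.137.37.191) does not contain 63.137.53.141
  127.137.32.0/19 (127.137.32.0 - 127.137.63.255) does not contain 63.137.53.141
  63.137.0.0/19 (63.137.0.0 - 63.137.31.255) does not contain 63.137.53.141
Longest matching prefix is /18 -> next hop 134.254.213.44.

134.254.213.44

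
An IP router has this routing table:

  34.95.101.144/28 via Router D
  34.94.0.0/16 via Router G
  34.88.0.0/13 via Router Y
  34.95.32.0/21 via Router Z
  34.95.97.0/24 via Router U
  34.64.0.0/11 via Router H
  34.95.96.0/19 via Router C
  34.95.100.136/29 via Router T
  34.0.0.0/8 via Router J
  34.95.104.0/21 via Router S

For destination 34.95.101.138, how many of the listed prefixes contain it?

Prefixes containing 34.95.101.138:
  34.0.0.0/8 (34.0.0.0 - 34.255.255.255)
  34.64.0.0/11 (34.64.0.0 - 34.95.255.255)
  34.88.0.0/13 (34.88.0.0 - 34.95.255.255)
  34.95.96.0/19 (34.95.96.0 - 34.95.127.255)
Total matching entries: 4.

4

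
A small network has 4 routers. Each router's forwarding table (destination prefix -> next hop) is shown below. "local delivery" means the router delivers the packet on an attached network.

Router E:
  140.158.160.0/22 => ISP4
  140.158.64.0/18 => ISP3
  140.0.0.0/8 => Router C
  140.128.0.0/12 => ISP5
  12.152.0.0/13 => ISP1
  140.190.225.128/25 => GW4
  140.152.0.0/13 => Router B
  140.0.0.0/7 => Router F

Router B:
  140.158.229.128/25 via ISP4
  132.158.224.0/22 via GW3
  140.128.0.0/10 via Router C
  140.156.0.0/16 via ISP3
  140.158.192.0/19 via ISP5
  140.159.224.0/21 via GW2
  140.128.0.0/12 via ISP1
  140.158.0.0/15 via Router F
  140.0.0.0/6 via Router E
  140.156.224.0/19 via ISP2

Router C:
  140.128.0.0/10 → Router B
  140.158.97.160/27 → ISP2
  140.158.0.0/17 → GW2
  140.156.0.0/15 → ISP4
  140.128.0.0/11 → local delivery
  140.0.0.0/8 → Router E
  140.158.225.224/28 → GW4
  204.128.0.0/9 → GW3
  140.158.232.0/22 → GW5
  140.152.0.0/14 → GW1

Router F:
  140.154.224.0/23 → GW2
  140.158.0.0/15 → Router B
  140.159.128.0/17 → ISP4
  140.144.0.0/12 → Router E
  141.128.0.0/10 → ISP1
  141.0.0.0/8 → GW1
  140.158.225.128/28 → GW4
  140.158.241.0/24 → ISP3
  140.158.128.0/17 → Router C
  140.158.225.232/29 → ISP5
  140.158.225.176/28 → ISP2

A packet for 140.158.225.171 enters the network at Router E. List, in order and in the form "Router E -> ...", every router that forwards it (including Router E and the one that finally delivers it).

Router E -> Router B -> Router F -> Router C

At Router E: longest match for 140.158.225.171 is 140.152.0.0/13 -> Router B
At Router B: longest match for 140.158.225.171 is 140.158.0.0/15 -> Router F
At Router F: longest match for 140.158.225.171 is 140.158.128.0/17 -> Router C
At Router C: longest match for 140.158.225.171 is 140.128.0.0/11 -> local delivery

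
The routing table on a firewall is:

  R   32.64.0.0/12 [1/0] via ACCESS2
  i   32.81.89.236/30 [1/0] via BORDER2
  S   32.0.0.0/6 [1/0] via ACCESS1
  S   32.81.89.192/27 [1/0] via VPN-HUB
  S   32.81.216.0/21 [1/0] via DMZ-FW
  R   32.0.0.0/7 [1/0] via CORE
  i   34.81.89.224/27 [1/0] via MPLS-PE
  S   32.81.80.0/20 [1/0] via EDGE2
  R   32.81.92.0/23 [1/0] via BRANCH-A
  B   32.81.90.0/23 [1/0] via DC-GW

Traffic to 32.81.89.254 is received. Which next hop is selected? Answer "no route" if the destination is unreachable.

Routes whose prefix contains 32.81.89.254:
  32.0.0.0/6 (32.0.0.0 - 35.255.255.255) -> ACCESS1
  32.0.0.0/7 (32.0.0.0 - 33.255.255.255) -> CORE
  32.81.80.0/20 (32.81.80.0 - 32.81.95.255) -> EDGE2
More-specific entries that do NOT match:
  32.81.89.236/30 (32.81.89.236 - 32.81.89.239) does not contain 32.81.89.254
  32.81.89.192/27 (32.81.89.192 - 32.81.89.223) does not contain 32.81.89.254
  34.81.89.224/27 (34.81.89.224 - 34.81.89.255) does not contain 32.81.89.254
  32.81.92.0/23 (32.81.92.0 - 32.81.93.255) does not contain 32.81.89.254
  32.81.90.0/23 (32.81.90.0 - 32.81.91.255) does not contain 32.81.89.254
  32.81.216.0/21 (32.81.216.0 - 32.81.223.255) does not contain 32.81.89.254
Longest matching prefix is /20 -> next hop EDGE2.

EDGE2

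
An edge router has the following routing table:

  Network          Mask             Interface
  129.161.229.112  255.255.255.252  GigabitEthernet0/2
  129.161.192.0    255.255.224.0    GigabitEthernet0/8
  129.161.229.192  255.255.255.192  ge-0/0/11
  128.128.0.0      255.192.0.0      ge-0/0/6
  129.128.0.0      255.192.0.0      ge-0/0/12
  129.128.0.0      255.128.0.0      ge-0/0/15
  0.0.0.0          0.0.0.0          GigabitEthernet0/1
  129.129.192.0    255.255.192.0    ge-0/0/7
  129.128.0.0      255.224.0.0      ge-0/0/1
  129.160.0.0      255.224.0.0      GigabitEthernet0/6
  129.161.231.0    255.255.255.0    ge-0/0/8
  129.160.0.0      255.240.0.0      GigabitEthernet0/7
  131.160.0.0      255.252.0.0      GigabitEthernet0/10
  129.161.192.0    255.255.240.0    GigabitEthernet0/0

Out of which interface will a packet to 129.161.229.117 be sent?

GigabitEthernet0/7

Routes whose prefix contains 129.161.229.117:
  0.0.0.0/0 (default, matches everything) -> GigabitEthernet0/1
  129.128.0.0/9 (129.128.0.0 - 129.255.255.255) -> ge-0/0/15
  129.128.0.0/10 (129.128.0.0 - 129.191.255.255) -> ge-0/0/12
  129.160.0.0/11 (129.160.0.0 - 129.191.255.255) -> GigabitEthernet0/6
  129.160.0.0/12 (129.160.0.0 - 129.175.255.255) -> GigabitEthernet0/7
More-specific entries that do NOT match:
  129.161.229.112/30 (129.161.229.112 - 129.161.229.115) does not contain 129.161.229.117
  129.161.229.192/26 (129.161.229.192 - 129.161.229.255) does not contain 129.161.229.117
  129.161.231.0/24 (129.161.231.0 - 129.161.231.255) does not contain 129.161.229.117
  129.161.192.0/20 (129.161.192.0 - 129.161.207.255) does not contain 129.161.229.117
  129.161.192.0/19 (129.161.192.0 - 129.161.223.255) does not contain 129.161.229.117
  129.129.192.0/18 (129.129.192.0 - 129.129.255.255) does not contain 129.161.229.117
  131.160.0.0/14 (131.160.0.0 - 131.163.255.255) does not contain 129.161.229.117
Longest matching prefix is /12 -> interface GigabitEthernet0/7.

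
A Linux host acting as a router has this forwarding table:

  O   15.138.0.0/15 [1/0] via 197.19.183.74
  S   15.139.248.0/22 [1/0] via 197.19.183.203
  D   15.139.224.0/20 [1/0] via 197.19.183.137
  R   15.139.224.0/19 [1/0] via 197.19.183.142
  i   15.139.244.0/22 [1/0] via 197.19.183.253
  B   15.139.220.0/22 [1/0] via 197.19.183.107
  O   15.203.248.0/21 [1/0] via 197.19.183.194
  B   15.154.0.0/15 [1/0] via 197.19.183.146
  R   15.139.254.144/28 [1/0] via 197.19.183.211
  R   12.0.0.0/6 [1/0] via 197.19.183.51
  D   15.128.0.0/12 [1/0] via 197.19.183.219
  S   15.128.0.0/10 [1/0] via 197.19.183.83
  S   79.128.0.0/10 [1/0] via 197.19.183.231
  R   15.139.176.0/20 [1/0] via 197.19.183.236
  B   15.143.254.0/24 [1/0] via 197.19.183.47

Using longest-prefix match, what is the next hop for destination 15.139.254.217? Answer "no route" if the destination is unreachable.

Routes whose prefix contains 15.139.254.217:
  12.0.0.0/6 (12.0.0.0 - 15.255.255.255) -> 197.19.183.51
  15.128.0.0/10 (15.128.0.0 - 15.191.255.255) -> 197.19.183.83
  15.128.0.0/12 (15.128.0.0 - 15.143.255.255) -> 197.19.183.219
  15.138.0.0/15 (15.138.0.0 - 15.139.255.255) -> 197.19.183.74
  15.139.224.0/19 (15.139.224.0 - 15.139.255.255) -> 197.19.183.142
More-specific entries that do NOT match:
  15.139.254.144/28 (15.139.254.144 - 15.139.254.159) does not contain 15.139.254.217
  15.143.254.0/24 (15.143.254.0 - 15.143.254.255) does not contain 15.139.254.217
  15.139.248.0/22 (15.139.248.0 - 15.139.251.255) does not contain 15.139.254.217
  15.139.244.0/22 (15.139.244.0 - 15.139.247.255) does not contain 15.139.254.217
  15.139.220.0/22 (15.139.220.0 - 15.139.223.255) does not contain 15.139.254.217
  15.203.248.0/21 (15.203.248.0 - 15.203.255.255) does not contain 15.139.254.217
  15.139.224.0/20 (15.139.224.0 - 15.139.239.255) does not contain 15.139.254.217
  15.139.176.0/20 (15.139.176.0 - 15.139.191.255) does not contain 15.139.254.217
Longest matching prefix is /19 -> next hop 197.19.183.142.

197.19.183.142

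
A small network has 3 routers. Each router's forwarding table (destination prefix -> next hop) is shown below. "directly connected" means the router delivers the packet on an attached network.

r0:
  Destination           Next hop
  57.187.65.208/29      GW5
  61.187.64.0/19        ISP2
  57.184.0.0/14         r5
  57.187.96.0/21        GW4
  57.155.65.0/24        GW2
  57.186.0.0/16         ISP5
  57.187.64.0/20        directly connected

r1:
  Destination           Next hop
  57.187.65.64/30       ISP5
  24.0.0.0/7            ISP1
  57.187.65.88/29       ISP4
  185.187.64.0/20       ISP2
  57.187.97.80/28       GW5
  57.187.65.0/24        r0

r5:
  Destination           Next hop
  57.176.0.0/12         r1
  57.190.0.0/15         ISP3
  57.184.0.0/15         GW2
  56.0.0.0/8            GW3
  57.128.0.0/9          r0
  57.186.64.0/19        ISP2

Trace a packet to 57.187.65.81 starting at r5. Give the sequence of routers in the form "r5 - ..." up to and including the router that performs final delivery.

r5 - r1 - r0

At r5: longest match for 57.187.65.81 is 57.176.0.0/12 -> r1
At r1: longest match for 57.187.65.81 is 57.187.65.0/24 -> r0
At r0: longest match for 57.187.65.81 is 57.187.64.0/20 -> directly connected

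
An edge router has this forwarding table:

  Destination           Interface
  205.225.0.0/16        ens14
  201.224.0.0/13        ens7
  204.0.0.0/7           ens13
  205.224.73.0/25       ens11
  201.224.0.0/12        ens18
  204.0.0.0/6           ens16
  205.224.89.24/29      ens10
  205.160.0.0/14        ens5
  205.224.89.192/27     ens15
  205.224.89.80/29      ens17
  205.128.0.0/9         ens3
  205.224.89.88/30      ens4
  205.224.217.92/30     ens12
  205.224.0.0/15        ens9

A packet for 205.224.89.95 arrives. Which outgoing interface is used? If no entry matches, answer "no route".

ens9

Routes whose prefix contains 205.224.89.95:
  204.0.0.0/6 (204.0.0.0 - 207.255.255.255) -> ens16
  204.0.0.0/7 (204.0.0.0 - 205.255.255.255) -> ens13
  205.128.0.0/9 (205.128.0.0 - 205.255.255.255) -> ens3
  205.224.0.0/15 (205.224.0.0 - 205.225.255.255) -> ens9
More-specific entries that do NOT match:
  205.224.89.88/30 (205.224.89.88 - 205.224.89.91) does not contain 205.224.89.95
  205.224.217.92/30 (205.224.217.92 - 205.224.217.95) does not contain 205.224.89.95
  205.224.89.24/29 (205.224.89.24 - 205.224.89.31) does not contain 205.224.89.95
  205.224.89.80/29 (205.224.89.80 - 205.224.89.87) does not contain 205.224.89.95
  205.224.89.192/27 (205.224.89.192 - 205.224.89.223) does not contain 205.224.89.95
  205.224.73.0/25 (205.224.73.0 - 205.224.73.127) does not contain 205.224.89.95
  205.225.0.0/16 (205.225.0.0 - 205.225.255.255) does not contain 205.224.89.95
Longest matching prefix is /15 -> interface ens9.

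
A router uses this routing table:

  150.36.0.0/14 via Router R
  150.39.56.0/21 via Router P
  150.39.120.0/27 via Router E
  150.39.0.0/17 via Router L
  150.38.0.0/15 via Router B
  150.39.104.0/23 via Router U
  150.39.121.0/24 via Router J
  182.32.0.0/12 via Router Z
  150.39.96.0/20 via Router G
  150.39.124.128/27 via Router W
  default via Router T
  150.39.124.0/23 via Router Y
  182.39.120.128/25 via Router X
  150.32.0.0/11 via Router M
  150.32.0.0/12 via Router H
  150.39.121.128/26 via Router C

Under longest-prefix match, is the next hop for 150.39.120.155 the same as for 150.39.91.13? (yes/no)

150.39.120.155: longest match 150.39.0.0/17 -> Router L
150.39.91.13: longest match 150.39.0.0/17 -> Router L

yes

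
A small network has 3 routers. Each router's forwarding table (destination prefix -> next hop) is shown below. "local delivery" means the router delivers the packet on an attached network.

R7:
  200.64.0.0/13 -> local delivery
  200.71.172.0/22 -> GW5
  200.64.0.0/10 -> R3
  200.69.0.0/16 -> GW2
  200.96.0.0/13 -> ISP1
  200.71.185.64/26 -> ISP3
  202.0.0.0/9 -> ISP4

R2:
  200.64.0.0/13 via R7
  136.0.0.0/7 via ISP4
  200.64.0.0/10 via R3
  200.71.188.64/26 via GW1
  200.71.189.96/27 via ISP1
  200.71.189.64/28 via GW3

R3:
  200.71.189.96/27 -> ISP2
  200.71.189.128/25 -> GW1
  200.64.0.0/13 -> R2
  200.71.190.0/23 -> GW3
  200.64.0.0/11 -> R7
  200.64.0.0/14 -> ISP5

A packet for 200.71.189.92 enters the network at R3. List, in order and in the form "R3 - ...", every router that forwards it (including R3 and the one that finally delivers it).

At R3: longest match for 200.71.189.92 is 200.64.0.0/13 -> R2
At R2: longest match for 200.71.189.92 is 200.64.0.0/13 -> R7
At R7: longest match for 200.71.189.92 is 200.64.0.0/13 -> local delivery

R3 - R2 - R7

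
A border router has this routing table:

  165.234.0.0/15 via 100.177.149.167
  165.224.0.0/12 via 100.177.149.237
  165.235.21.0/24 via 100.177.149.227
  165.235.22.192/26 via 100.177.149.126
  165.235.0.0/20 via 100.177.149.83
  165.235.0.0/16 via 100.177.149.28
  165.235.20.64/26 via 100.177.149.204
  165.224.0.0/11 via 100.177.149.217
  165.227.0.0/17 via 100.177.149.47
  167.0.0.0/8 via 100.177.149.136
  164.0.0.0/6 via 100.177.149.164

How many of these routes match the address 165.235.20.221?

Prefixes containing 165.235.20.221:
  164.0.0.0/6 (164.0.0.0 - 167.255.255.255)
  165.224.0.0/11 (165.224.0.0 - 165.255.255.255)
  165.224.0.0/12 (165.224.0.0 - 165.239.255.255)
  165.234.0.0/15 (165.234.0.0 - 165.235.255.255)
  165.235.0.0/16 (165.235.0.0 - 165.235.255.255)
Total matching entries: 5.

5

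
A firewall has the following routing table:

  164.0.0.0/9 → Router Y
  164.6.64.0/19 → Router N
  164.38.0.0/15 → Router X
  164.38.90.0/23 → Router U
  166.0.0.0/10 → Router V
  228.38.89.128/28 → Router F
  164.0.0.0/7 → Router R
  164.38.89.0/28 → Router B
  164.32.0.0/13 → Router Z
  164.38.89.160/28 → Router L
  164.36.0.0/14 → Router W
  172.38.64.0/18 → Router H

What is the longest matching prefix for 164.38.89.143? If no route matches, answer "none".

Entries matching 164.38.89.143:
  164.0.0.0/7 (164.0.0.0 - 165.255.255.255)
  164.0.0.0/9 (164.0.0.0 - 164.127.255.255)
  164.32.0.0/13 (164.32.0.0 - 164.39.255.255)
  164.36.0.0/14 (164.36.0.0 - 164.39.255.255)
  164.38.0.0/15 (164.38.0.0 - 164.39.255.255)
Most specific is 164.38.0.0/15.

164.38.0.0/15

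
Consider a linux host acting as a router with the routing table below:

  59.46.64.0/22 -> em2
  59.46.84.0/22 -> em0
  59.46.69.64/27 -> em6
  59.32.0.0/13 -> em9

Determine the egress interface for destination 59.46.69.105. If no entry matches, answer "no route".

no route

No entry's prefix contains 59.46.69.105; there is no default route.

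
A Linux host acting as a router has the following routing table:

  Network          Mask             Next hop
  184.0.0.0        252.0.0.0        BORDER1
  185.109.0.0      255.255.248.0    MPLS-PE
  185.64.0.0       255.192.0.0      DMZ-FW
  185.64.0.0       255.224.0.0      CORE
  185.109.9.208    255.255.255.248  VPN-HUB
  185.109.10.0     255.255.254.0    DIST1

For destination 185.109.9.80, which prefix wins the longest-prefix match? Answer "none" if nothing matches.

185.64.0.0/10

Entries matching 185.109.9.80:
  184.0.0.0/6 (184.0.0.0 - 187.255.255.255)
  185.64.0.0/10 (185.64.0.0 - 185.127.255.255)
Most specific is 185.64.0.0/10.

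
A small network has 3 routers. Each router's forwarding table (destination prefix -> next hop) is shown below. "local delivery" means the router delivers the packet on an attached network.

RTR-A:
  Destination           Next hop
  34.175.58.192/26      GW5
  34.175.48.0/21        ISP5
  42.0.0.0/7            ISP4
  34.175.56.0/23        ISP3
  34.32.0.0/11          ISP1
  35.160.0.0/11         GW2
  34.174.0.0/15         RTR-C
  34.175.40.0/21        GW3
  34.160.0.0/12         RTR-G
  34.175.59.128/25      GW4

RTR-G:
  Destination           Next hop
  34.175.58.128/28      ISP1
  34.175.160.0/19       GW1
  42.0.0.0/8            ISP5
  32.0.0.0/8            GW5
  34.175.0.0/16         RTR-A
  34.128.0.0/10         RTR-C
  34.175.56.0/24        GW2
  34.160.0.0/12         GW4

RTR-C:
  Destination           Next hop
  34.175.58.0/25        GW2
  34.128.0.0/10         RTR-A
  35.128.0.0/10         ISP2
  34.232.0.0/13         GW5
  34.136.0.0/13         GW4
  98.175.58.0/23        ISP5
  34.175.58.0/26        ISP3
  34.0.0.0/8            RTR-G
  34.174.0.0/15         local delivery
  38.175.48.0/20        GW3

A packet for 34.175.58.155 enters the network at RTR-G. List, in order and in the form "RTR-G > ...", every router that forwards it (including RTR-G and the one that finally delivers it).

RTR-G > RTR-A > RTR-C

At RTR-G: longest match for 34.175.58.155 is 34.175.0.0/16 -> RTR-A
At RTR-A: longest match for 34.175.58.155 is 34.174.0.0/15 -> RTR-C
At RTR-C: longest match for 34.175.58.155 is 34.174.0.0/15 -> local delivery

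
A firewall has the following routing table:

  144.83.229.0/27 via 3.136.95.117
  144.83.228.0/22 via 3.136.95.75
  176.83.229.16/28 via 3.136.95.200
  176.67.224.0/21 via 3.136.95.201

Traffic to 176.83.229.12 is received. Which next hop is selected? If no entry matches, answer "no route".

no route

No entry's prefix contains 176.83.229.12; there is no default route.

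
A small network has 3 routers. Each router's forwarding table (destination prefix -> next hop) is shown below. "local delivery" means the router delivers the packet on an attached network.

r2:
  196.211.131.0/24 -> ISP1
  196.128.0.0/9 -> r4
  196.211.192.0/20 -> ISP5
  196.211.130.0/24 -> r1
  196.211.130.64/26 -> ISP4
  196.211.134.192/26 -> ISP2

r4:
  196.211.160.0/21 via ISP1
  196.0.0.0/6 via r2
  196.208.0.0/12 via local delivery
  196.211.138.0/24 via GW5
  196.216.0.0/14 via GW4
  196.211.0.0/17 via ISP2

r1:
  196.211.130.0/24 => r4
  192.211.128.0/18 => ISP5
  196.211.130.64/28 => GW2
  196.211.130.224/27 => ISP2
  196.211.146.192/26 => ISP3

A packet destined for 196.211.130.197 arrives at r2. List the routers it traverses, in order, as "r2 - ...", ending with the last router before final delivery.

r2 - r1 - r4

At r2: longest match for 196.211.130.197 is 196.211.130.0/24 -> r1
At r1: longest match for 196.211.130.197 is 196.211.130.0/24 -> r4
At r4: longest match for 196.211.130.197 is 196.208.0.0/12 -> local delivery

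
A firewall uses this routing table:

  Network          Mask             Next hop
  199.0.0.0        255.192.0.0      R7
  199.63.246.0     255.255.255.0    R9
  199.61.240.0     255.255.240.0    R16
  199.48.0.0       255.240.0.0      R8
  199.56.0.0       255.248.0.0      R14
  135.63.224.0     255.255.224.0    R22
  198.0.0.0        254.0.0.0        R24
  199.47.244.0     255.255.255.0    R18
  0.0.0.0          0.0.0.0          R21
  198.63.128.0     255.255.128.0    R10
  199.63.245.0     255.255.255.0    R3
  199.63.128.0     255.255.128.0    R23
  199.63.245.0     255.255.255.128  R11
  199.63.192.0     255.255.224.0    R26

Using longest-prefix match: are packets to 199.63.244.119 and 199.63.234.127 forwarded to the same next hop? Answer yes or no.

199.63.244.119: longest match 199.63.128.0/17 -> R23
199.63.234.127: longest match 199.63.128.0/17 -> R23

yes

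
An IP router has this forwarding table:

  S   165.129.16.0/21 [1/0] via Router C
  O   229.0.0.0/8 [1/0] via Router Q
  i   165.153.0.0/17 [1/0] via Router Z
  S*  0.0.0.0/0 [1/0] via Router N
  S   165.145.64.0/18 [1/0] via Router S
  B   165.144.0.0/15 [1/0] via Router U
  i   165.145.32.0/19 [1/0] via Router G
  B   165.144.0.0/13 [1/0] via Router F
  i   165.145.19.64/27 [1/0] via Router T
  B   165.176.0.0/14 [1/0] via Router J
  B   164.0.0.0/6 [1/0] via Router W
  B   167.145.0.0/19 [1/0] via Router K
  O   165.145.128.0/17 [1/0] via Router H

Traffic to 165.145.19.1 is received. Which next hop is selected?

Router U

Routes whose prefix contains 165.145.19.1:
  0.0.0.0/0 (default, matches everything) -> Router N
  164.0.0.0/6 (164.0.0.0 - 167.255.255.255) -> Router W
  165.144.0.0/13 (165.144.0.0 - 165.151.255.255) -> Router F
  165.144.0.0/15 (165.144.0.0 - 165.145.255.255) -> Router U
More-specific entries that do NOT match:
  165.145.19.64/27 (165.145.19.64 - 165.145.19.95) does not contain 165.145.19.1
  165.129.16.0/21 (165.129.16.0 - 165.129.23.255) does not contain 165.145.19.1
  165.145.32.0/19 (165.145.32.0 - 165.145.63.255) does not contain 165.145.19.1
  167.145.0.0/19 (167.145.0.0 - 167.145.31.255) does not contain 165.145.19.1
  165.145.64.0/18 (165.145.64.0 - 165.145.127.255) does not contain 165.145.19.1
  165.153.0.0/17 (165.153.0.0 - 165.153.127.255) does not contain 165.145.19.1
  165.145.128.0/17 (165.145.128.0 - 165.145.255.255) does not contain 165.145.19.1
Longest matching prefix is /15 -> next hop Router U.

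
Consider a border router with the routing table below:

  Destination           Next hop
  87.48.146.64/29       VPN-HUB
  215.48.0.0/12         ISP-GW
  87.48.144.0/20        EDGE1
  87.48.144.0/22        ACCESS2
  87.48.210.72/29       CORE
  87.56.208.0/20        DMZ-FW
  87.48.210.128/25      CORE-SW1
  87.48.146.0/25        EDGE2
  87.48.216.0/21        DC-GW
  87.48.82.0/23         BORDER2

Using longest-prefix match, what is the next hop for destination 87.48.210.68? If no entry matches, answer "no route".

no route

No entry's prefix contains 87.48.210.68; there is no default route.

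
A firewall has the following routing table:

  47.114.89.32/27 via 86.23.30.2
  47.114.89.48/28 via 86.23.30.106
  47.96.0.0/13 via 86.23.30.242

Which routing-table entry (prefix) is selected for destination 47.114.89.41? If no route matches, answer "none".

47.114.89.32/27

Entries matching 47.114.89.41:
  47.114.89.32/27 (47.114.89.32 - 47.114.89.63)
Most specific is 47.114.89.32/27.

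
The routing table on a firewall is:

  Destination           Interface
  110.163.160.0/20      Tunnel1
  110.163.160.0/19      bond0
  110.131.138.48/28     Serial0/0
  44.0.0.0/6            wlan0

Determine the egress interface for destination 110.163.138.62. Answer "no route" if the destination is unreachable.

no route

No entry's prefix contains 110.163.138.62; there is no default route.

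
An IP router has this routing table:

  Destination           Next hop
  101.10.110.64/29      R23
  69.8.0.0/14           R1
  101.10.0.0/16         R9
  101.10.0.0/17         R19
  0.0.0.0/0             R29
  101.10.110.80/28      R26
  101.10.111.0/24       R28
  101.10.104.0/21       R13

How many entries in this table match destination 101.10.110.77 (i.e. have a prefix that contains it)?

Prefixes containing 101.10.110.77:
  0.0.0.0/0 (default, matches everything)
  101.10.0.0/16 (101.10.0.0 - 101.10.255.255)
  101.10.0.0/17 (101.10.0.0 - 101.10.127.255)
  101.10.104.0/21 (101.10.104.0 - 101.10.111.255)
Total matching entries: 4.

4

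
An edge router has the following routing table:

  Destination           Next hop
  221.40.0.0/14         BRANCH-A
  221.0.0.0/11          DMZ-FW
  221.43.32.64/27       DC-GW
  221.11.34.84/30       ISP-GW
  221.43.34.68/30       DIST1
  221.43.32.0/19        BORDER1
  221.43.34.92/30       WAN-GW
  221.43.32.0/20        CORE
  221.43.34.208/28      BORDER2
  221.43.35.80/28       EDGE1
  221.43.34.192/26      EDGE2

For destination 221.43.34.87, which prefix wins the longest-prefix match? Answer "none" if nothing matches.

Entries matching 221.43.34.87:
  221.40.0.0/14 (221.40.0.0 - 221.43.255.255)
  221.43.32.0/19 (221.43.32.0 - 221.43.63.255)
  221.43.32.0/20 (221.43.32.0 - 221.43.47.255)
Most specific is 221.43.32.0/20.

221.43.32.0/20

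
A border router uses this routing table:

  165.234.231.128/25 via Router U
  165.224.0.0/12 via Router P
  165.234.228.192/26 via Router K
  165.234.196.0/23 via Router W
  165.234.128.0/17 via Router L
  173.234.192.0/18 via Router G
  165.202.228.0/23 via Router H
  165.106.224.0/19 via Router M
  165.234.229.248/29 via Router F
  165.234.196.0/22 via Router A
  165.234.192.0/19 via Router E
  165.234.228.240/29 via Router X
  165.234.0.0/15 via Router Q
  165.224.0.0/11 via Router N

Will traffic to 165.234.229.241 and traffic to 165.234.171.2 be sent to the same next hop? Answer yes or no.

165.234.229.241: longest match 165.234.128.0/17 -> Router L
165.234.171.2: longest match 165.234.128.0/17 -> Router L

yes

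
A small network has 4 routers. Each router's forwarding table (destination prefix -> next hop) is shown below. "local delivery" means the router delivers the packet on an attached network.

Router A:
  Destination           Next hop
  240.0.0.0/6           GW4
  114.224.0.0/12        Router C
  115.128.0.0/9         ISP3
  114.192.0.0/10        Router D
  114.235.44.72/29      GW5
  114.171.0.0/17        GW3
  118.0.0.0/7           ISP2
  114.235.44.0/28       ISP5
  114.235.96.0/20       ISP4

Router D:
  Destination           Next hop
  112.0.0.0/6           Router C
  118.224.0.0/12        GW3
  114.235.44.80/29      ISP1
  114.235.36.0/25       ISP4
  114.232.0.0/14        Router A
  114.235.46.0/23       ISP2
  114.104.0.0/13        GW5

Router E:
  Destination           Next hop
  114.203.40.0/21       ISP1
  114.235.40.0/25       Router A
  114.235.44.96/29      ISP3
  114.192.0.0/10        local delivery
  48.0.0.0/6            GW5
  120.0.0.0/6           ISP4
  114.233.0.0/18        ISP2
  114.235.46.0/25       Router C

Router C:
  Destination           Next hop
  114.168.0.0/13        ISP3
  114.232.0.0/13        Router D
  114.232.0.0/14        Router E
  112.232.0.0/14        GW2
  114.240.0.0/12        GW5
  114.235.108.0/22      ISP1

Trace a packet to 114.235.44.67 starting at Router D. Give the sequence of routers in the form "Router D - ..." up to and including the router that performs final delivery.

Router D - Router A - Router C - Router E

At Router D: longest match for 114.235.44.67 is 114.232.0.0/14 -> Router A
At Router A: longest match for 114.235.44.67 is 114.224.0.0/12 -> Router C
At Router C: longest match for 114.235.44.67 is 114.232.0.0/14 -> Router E
At Router E: longest match for 114.235.44.67 is 114.192.0.0/10 -> local delivery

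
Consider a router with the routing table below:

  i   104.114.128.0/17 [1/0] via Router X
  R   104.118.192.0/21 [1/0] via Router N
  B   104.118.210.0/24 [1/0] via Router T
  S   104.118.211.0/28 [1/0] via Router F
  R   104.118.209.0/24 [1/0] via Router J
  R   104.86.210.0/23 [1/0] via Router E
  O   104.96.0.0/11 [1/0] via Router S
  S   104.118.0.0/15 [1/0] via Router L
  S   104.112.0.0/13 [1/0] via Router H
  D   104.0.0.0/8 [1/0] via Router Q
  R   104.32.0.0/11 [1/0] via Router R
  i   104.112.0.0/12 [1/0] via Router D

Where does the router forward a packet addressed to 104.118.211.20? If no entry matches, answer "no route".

Routes whose prefix contains 104.118.211.20:
  104.0.0.0/8 (104.0.0.0 - 104.255.255.255) -> Router Q
  104.96.0.0/11 (104.96.0.0 - 104.127.255.255) -> Router S
  104.112.0.0/12 (104.112.0.0 - 104.127.255.255) -> Router D
  104.112.0.0/13 (104.112.0.0 - 104.119.255.255) -> Router H
  104.118.0.0/15 (104.118.0.0 - 104.119.255.255) -> Router L
More-specific entries that do NOT match:
  104.118.211.0/28 (104.118.211.0 - 104.118.211.15) does not contain 104.118.211.20
  104.118.210.0/24 (104.118.210.0 - 104.118.210.255) does not contain 104.118.211.20
  104.118.209.0/24 (104.118.209.0 - 104.118.209.255) does not contain 104.118.211.20
  104.86.210.0/23 (104.86.210.0 - 104.86.211.255) does not contain 104.118.211.20
  104.118.192.0/21 (104.118.192.0 - 104.118.199.255) does not contain 104.118.211.20
  104.114.128.0/17 (104.114.128.0 - 104.114.255.255) does not contain 104.118.211.20
Longest matching prefix is /15 -> next hop Router L.

Router L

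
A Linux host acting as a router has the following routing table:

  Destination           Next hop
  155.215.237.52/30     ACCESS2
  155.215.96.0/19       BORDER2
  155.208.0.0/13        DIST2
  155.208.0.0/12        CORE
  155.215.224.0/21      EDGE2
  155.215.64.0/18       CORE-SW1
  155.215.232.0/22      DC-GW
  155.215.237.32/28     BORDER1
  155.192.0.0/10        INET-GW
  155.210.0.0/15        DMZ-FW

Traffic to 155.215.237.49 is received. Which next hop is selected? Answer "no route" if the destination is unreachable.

Routes whose prefix contains 155.215.237.49:
  155.192.0.0/10 (155.192.0.0 - 155.255.255.255) -> INET-GW
  155.208.0.0/12 (155.208.0.0 - 155.223.255.255) -> CORE
  155.208.0.0/13 (155.208.0.0 - 155.215.255.255) -> DIST2
More-specific entries that do NOT match:
  155.215.237.52/30 (155.215.237.52 - 155.215.237.55) does not contain 155.215.237.49
  155.215.237.32/28 (155.215.237.32 - 155.215.237.47) does not contain 155.215.237.49
  155.215.232.0/22 (155.215.232.0 - 155.215.235.255) does not contain 155.215.237.49
  155.215.224.0/21 (155.215.224.0 - 155.215.231.255) does not contain 155.215.237.49
  155.215.96.0/19 (155.215.96.0 - 155.215.127.255) does not contain 155.215.237.49
  155.215.64.0/18 (155.215.64.0 - 155.215.127.255) does not contain 155.215.237.49
  155.210.0.0/15 (155.210.0.0 - 155.211.255.255) does not contain 155.215.237.49
Longest matching prefix is /13 -> next hop DIST2.

DIST2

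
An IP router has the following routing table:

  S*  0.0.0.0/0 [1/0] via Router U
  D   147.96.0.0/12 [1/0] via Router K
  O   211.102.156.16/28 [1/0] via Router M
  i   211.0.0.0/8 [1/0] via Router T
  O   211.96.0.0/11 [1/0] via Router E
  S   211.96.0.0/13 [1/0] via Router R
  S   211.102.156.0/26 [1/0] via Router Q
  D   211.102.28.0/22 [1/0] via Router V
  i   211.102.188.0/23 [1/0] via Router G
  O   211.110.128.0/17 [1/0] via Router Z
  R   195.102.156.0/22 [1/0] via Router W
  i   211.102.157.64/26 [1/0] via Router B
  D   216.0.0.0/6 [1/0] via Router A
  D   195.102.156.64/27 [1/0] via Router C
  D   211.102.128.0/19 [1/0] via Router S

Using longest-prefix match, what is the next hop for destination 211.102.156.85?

Routes whose prefix contains 211.102.156.85:
  0.0.0.0/0 (default, matches everything) -> Router U
  211.0.0.0/8 (211.0.0.0 - 211.255.255.255) -> Router T
  211.96.0.0/11 (211.96.0.0 - 211.127.255.255) -> Router E
  211.96.0.0/13 (211.96.0.0 - 211.103.255.255) -> Router R
  211.102.128.0/19 (211.102.128.0 - 211.102.159.255) -> Router S
More-specific entries that do NOT match:
  211.102.156.16/28 (211.102.156.16 - 211.102.156.31) does not contain 211.102.156.85
  195.102.156.64/27 (195.102.156.64 - 195.102.156.95) does not contain 211.102.156.85
  211.102.156.0/26 (211.102.156.0 - 211.102.156.63) does not contain 211.102.156.85
  211.102.157.64/26 (211.102.157.64 - 211.102.157.127) does not contain 211.102.156.85
  211.102.188.0/23 (211.102.188.0 - 211.102.189.255) does not contain 211.102.156.85
  211.102.28.0/22 (211.102.28.0 - 211.102.31.255) does not contain 211.102.156.85
  195.102.156.0/22 (195.102.156.0 - 195.102.159.255) does not contain 211.102.156.85
Longest matching prefix is /19 -> next hop Router S.

Router S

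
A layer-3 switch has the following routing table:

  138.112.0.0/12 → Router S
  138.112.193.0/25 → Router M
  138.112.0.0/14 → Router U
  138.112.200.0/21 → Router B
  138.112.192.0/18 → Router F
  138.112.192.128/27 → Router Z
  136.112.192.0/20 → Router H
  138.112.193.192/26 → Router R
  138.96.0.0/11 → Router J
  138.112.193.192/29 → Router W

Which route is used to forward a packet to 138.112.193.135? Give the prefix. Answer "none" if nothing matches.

138.112.192.0/18

Entries matching 138.112.193.135:
  138.96.0.0/11 (138.96.0.0 - 138.127.255.255)
  138.112.0.0/12 (138.112.0.0 - 138.127.255.255)
  138.112.0.0/14 (138.112.0.0 - 138.115.255.255)
  138.112.192.0/18 (138.112.192.0 - 138.112.255.255)
Most specific is 138.112.192.0/18.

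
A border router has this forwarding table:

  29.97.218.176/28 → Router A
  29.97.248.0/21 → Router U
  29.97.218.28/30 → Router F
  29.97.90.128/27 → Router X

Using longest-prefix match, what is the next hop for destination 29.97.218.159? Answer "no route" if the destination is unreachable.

No entry's prefix contains 29.97.218.159; there is no default route.

no route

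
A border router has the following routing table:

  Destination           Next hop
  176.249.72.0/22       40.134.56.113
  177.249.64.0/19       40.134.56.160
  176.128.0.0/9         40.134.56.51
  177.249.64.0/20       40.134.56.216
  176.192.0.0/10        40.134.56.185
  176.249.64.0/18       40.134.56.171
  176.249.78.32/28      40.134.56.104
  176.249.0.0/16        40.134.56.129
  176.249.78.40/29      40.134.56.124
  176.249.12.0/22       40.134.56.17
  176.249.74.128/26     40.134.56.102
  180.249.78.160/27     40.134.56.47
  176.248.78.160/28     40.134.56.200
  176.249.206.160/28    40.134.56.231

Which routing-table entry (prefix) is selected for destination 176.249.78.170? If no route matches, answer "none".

176.249.64.0/18

Entries matching 176.249.78.170:
  176.128.0.0/9 (176.128.0.0 - 176.255.255.255)
  176.192.0.0/10 (176.192.0.0 - 176.255.255.255)
  176.249.0.0/16 (176.249.0.0 - 176.249.255.255)
  176.249.64.0/18 (176.249.64.0 - 176.249.127.255)
Most specific is 176.249.64.0/18.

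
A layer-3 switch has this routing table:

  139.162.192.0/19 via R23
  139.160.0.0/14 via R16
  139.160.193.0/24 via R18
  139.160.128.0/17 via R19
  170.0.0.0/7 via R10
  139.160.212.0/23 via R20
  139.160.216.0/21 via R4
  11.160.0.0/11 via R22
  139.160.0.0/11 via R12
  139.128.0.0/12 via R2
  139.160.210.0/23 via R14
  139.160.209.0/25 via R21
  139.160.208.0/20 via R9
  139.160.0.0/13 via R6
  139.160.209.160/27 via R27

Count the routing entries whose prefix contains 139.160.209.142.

5

Prefixes containing 139.160.209.142:
  139.160.0.0/11 (139.160.0.0 - 139.191.255.255)
  139.160.0.0/13 (139.160.0.0 - 139.167.255.255)
  139.160.0.0/14 (139.160.0.0 - 139.163.255.255)
  139.160.128.0/17 (139.160.128.0 - 139.160.255.255)
  139.160.208.0/20 (139.160.208.0 - 139.160.223.255)
Total matching entries: 5.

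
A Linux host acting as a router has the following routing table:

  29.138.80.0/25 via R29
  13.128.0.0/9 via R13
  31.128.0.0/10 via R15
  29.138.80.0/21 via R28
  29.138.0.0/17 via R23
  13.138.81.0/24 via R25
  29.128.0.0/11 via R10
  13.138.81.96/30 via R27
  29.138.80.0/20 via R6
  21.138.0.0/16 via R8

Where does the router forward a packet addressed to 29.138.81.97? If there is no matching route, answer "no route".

Routes whose prefix contains 29.138.81.97:
  29.128.0.0/11 (29.128.0.0 - 29.159.255.255) -> R10
  29.138.0.0/17 (29.138.0.0 - 29.138.127.255) -> R23
  29.138.80.0/20 (29.138.80.0 - 29.138.95.255) -> R6
  29.138.80.0/21 (29.138.80.0 - 29.138.87.255) -> R28
More-specific entries that do NOT match:
  13.138.81.96/30 (13.138.81.96 - 13.138.81.99) does not contain 29.138.81.97
  29.138.80.0/25 (29.138.80.0 - 29.138.80.127) does not contain 29.138.81.97
  13.138.81.0/24 (13.138.81.0 - 13.138.81.255) does not contain 29.138.81.97
Longest matching prefix is /21 -> next hop R28.

R28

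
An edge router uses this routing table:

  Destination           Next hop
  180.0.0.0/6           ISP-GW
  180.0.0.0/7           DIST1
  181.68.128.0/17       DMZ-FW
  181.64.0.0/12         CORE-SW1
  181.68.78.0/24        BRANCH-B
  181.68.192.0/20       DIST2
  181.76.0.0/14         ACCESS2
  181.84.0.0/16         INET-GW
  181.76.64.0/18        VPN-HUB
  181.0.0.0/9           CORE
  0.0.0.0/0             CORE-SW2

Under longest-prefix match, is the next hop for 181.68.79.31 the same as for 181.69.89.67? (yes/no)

181.68.79.31: longest match 181.64.0.0/12 -> CORE-SW1
181.69.89.67: longest match 181.64.0.0/12 -> CORE-SW1

yes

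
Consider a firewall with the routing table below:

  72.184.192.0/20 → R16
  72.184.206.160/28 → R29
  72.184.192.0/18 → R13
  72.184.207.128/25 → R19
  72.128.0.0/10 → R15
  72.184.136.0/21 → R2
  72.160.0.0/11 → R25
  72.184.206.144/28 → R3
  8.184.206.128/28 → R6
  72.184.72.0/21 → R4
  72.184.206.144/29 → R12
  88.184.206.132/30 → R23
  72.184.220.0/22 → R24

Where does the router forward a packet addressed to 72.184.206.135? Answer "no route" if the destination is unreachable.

Routes whose prefix contains 72.184.206.135:
  72.128.0.0/10 (72.128.0.0 - 72.191.255.255) -> R15
  72.160.0.0/11 (72.160.0.0 - 72.191.255.255) -> R25
  72.184.192.0/18 (72.184.192.0 - 72.184.255.255) -> R13
  72.184.192.0/20 (72.184.192.0 - 72.184.207.255) -> R16
More-specific entries that do NOT match:
  88.184.206.132/30 (88.184.206.132 - 88.184.206.135) does not contain 72.184.206.135
  72.184.206.144/29 (72.184.206.144 - 72.184.206.151) does not contain 72.184.206.135
  72.184.206.160/28 (72.184.206.160 - 72.184.206.175) does not contain 72.184.206.135
  72.184.206.144/28 (72.184.206.144 - 72.184.206.159) does not contain 72.184.206.135
  8.184.206.128/28 (8.184.206.128 - 8.184.206.143) does not contain 72.184.206.135
  72.184.207.128/25 (72.184.207.128 - 72.184.207.255) does not contain 72.184.206.135
  72.184.220.0/22 (72.184.220.0 - 72.184.223.255) does not contain 72.184.206.135
  72.184.136.0/21 (72.184.136.0 - 72.184.143.255) does not contain 72.184.206.135
  72.184.72.0/21 (72.184.72.0 - 72.184.79.255) does not contain 72.184.206.135
Longest matching prefix is /20 -> next hop R16.

R16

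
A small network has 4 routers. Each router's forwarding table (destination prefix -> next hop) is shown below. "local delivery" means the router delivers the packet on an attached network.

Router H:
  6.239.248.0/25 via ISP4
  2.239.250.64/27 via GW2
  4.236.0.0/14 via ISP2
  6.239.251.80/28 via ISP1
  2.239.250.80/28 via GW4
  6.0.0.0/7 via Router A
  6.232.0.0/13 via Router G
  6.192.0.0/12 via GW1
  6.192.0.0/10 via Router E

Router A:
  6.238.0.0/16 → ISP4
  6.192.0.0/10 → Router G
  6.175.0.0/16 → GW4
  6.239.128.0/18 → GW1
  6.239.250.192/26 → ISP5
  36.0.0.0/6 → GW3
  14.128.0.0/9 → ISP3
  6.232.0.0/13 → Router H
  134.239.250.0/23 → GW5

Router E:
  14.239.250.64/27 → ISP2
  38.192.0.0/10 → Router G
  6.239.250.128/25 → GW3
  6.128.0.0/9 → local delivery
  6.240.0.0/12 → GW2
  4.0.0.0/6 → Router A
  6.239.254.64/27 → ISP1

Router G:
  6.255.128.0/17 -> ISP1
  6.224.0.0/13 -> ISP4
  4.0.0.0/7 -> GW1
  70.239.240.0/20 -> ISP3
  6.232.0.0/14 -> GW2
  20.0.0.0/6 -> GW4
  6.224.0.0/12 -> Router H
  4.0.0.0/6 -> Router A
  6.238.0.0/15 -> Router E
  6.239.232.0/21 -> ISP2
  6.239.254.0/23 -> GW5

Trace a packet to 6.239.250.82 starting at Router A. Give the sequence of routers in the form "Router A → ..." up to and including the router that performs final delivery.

Router A → Router H → Router G → Router E

At Router A: longest match for 6.239.250.82 is 6.232.0.0/13 -> Router H
At Router H: longest match for 6.239.250.82 is 6.232.0.0/13 -> Router G
At Router G: longest match for 6.239.250.82 is 6.238.0.0/15 -> Router E
At Router E: longest match for 6.239.250.82 is 6.128.0.0/9 -> local delivery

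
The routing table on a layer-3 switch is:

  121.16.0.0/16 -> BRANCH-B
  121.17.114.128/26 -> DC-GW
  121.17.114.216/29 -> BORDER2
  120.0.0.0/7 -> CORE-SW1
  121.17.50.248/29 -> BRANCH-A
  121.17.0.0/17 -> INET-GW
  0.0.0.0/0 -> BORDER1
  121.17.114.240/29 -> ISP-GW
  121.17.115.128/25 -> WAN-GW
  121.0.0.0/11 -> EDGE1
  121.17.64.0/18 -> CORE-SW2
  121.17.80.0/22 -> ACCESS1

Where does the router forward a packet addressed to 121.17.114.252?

Routes whose prefix contains 121.17.114.252:
  0.0.0.0/0 (default, matches everything) -> BORDER1
  120.0.0.0/7 (120.0.0.0 - 121.255.255.255) -> CORE-SW1
  121.0.0.0/11 (121.0.0.0 - 121.31.255.255) -> EDGE1
  121.17.0.0/17 (121.17.0.0 - 121.17.127.255) -> INET-GW
  121.17.64.0/18 (121.17.64.0 - 121.17.127.255) -> CORE-SW2
More-specific entries that do NOT match:
  121.17.114.216/29 (121.17.114.216 - 121.17.114.223) does not contain 121.17.114.252
  121.17.50.248/29 (121.17.50.248 - 121.17.50.255) does not contain 121.17.114.252
  121.17.114.240/29 (121.17.114.240 - 121.17.114.247) does not contain 121.17.114.252
  121.17.114.128/26 (121.17.114.128 - 121.17.114.191) does not contain 121.17.114.252
  121.17.115.128/25 (121.17.115.128 - 121.17.115.255) does not contain 121.17.114.252
  121.17.80.0/22 (121.17.80.0 - 121.17.83.255) does not contain 121.17.114.252
Longest matching prefix is /18 -> next hop CORE-SW2.

CORE-SW2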